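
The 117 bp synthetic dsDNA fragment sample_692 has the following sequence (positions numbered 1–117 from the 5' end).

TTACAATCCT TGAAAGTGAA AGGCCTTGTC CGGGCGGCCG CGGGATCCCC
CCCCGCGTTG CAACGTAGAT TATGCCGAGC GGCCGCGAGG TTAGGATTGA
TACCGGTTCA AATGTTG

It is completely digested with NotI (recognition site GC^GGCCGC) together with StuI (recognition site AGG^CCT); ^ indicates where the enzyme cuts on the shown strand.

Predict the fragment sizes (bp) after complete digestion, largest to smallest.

45, 37, 23, 12 bp

NotI sites (GCGGCCGC) start at positions 34, 79.
NotI cuts after base 2 of each site, so after positions 35, 80.
The StuI site (AGGCCT) starts at position 21.
StuI cuts after base 3 of each site, so after position 23.
Combined cut positions: 23, 35, 80.
Linear molecule, 3 cuts → 4 fragments:
  1–23 → 23 bp
  24–35 → 12 bp
  36–80 → 45 bp
  81–117 → 37 bp
Sorted largest to smallest: 45, 37, 23, 12 bp.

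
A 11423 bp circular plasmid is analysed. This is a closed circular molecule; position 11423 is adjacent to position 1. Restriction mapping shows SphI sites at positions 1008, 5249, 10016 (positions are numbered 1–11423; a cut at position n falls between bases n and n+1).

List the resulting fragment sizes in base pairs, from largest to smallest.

Circular molecule, 3 cuts → 3 fragments:
  5249 − 1008 = 4241 bp
  10016 − 5249 = 4767 bp
  wrap: 11423 − 10016 + 1008 = 2415 bp
Sorted largest to smallest: 4767, 4241, 2415 bp.

4767, 4241, 2415 bp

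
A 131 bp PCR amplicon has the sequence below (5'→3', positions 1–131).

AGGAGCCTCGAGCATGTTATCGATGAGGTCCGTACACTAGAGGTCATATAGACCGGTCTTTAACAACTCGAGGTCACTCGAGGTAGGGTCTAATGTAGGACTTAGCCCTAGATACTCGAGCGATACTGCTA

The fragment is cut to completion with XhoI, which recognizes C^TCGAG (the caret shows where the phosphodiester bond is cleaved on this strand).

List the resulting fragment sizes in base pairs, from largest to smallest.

XhoI sites (CTCGAG) start at positions 7, 67, 77, 115.
XhoI cuts after the first base of each site, so after positions 7, 67, 77, 115.
Linear molecule, 4 cuts → 5 fragments:
  1–7 → 7 bp
  8–67 → 60 bp
  68–77 → 10 bp
  78–115 → 38 bp
  116–131 → 16 bp
Sorted largest to smallest: 60, 38, 16, 10, 7 bp.

60, 38, 16, 10, 7 bp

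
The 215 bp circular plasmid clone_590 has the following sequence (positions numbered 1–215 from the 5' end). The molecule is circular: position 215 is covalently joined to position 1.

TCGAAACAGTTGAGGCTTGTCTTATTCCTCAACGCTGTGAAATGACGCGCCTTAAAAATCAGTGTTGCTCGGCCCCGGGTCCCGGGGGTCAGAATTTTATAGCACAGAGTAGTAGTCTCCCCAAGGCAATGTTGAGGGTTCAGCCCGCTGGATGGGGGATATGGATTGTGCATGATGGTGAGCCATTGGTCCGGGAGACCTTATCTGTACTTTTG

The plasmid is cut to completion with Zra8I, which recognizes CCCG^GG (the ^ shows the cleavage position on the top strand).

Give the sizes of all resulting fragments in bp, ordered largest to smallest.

Zra8I sites (CCCGGG) start at positions 74, 81.
Zra8I cuts after base 4 of each site, so after positions 77, 84.
Circular molecule, 2 cuts → 2 fragments:
  78–84 → 7 bp
  85–215 then 1–77 → 131 + 77 = 208 bp
Sorted largest to smallest: 208, 7 bp.

208, 7 bp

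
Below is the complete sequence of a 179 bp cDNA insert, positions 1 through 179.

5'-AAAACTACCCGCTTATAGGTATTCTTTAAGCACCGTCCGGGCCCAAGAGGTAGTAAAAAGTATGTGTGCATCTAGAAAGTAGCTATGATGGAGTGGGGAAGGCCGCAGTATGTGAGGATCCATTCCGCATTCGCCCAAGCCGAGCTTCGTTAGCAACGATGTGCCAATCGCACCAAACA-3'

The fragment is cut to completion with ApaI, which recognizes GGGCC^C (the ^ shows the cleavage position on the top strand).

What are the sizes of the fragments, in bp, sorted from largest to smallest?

The ApaI site (GGGCCC) starts at position 39.
ApaI cuts after base 5 of each site (before the last base), so after position 43.
Linear molecule, 1 cut → 2 fragments:
  1–43 → 43 bp
  44–179 → 136 bp
Sorted largest to smallest: 136, 43 bp.

136, 43 bp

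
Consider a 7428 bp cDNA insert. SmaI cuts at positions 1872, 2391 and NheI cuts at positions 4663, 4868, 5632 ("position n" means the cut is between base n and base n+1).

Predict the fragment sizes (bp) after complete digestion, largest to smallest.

2272, 1872, 1796, 764, 519, 205 bp

Combined cut positions (sorted): 1872, 2391, 4663, 4868, 5632.
Linear molecule, 5 cuts → 6 fragments:
  1872 − 0 = 1872 bp
  2391 − 1872 = 519 bp
  4663 − 2391 = 2272 bp
  4868 − 4663 = 205 bp
  5632 − 4868 = 764 bp
  7428 − 5632 = 1796 bp
Sorted largest to smallest: 2272, 1872, 1796, 764, 519, 205 bp.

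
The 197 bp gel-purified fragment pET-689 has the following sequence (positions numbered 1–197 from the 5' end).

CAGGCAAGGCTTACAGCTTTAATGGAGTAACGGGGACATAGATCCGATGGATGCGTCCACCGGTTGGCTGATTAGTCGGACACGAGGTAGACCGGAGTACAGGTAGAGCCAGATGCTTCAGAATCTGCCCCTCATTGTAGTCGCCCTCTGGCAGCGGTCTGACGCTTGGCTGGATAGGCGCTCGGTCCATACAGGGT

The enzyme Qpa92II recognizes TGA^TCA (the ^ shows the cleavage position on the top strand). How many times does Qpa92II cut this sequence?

0

No occurrence of TGATCA is present in the sequence.
Qpa92II does not cut: 0 sites.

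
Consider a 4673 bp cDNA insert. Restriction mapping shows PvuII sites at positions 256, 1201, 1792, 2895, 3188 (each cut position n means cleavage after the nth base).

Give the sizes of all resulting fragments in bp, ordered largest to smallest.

1485, 1103, 945, 591, 293, 256 bp

Linear molecule, 5 cuts → 6 fragments:
  256 − 0 = 256 bp
  1201 − 256 = 945 bp
  1792 − 1201 = 591 bp
  2895 − 1792 = 1103 bp
  3188 − 2895 = 293 bp
  4673 − 3188 = 1485 bp
Sorted largest to smallest: 1485, 1103, 945, 591, 293, 256 bp.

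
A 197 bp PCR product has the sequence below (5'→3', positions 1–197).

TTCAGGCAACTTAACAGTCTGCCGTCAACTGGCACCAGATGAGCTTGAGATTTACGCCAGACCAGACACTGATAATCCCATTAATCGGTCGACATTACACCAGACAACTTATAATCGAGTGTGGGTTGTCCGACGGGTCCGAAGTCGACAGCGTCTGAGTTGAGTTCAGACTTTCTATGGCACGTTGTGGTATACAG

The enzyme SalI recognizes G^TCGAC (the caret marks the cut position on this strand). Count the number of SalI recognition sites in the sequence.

GTCGAC occurs starting at positions 88, 144.
SalI cuts at 2 sites.

2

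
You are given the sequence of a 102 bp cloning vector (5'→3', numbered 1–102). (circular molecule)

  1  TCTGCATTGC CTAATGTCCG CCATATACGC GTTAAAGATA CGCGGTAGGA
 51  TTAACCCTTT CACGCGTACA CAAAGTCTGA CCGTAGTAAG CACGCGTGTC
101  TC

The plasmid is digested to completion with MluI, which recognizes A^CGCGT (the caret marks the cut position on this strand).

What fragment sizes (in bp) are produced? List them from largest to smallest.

37, 35, 30 bp

MluI sites (ACGCGT) start at positions 27, 62, 92.
MluI cuts after the first base of each site, so after positions 27, 62, 92.
Circular molecule, 3 cuts → 3 fragments:
  28–62 → 35 bp
  63–92 → 30 bp
  93–102 then 1–27 → 10 + 27 = 37 bp
Sorted largest to smallest: 37, 35, 30 bp.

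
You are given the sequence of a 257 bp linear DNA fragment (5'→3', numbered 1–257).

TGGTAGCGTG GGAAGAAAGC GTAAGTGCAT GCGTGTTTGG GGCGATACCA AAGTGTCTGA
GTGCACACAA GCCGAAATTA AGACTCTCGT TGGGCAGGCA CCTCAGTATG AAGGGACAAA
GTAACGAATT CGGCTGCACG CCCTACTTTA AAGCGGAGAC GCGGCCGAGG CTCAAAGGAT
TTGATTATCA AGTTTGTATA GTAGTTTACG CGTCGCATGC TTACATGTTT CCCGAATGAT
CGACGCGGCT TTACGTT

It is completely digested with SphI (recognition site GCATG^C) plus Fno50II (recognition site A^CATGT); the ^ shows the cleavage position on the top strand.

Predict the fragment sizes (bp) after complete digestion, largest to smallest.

188, 34, 31, 4 bp

SphI sites (GCATGC) start at positions 27, 215.
SphI cuts after base 5 of each site (before the last base), so after positions 31, 219.
The Fno50II site (ACATGT) starts at position 223.
Fno50II cuts after the first base of each site, so after position 223.
Combined cut positions: 31, 219, 223.
Linear molecule, 3 cuts → 4 fragments:
  1–31 → 31 bp
  32–219 → 188 bp
  220–223 → 4 bp
  224–257 → 34 bp
Sorted largest to smallest: 188, 34, 31, 4 bp.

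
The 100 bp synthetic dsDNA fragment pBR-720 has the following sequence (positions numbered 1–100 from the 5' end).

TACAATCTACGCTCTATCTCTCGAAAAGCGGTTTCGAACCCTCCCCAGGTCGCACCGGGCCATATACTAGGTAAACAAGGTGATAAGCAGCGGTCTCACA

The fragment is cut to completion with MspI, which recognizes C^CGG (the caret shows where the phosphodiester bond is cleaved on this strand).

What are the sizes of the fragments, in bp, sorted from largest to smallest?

55, 45 bp

The MspI site (CCGG) starts at position 55.
MspI cuts after the first base of each site, so after position 55.
Linear molecule, 1 cut → 2 fragments:
  1–55 → 55 bp
  56–100 → 45 bp
Sorted largest to smallest: 55, 45 bp.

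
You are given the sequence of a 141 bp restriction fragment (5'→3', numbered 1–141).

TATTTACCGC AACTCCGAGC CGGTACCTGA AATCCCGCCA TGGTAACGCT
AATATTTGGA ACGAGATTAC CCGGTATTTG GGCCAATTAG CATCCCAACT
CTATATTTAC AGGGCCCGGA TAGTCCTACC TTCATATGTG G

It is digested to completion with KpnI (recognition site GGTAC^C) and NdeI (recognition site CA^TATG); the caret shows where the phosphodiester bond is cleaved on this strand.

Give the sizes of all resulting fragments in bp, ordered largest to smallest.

108, 26, 7 bp

The KpnI site (GGTACC) starts at position 22.
KpnI cuts after base 5 of each site (before the last base), so after position 26.
The NdeI site (CATATG) starts at position 133.
NdeI cuts after base 2 of each site, so after position 134.
Combined cut positions: 26, 134.
Linear molecule, 2 cuts → 3 fragments:
  1–26 → 26 bp
  27–134 → 108 bp
  135–141 → 7 bp
Sorted largest to smallest: 108, 26, 7 bp.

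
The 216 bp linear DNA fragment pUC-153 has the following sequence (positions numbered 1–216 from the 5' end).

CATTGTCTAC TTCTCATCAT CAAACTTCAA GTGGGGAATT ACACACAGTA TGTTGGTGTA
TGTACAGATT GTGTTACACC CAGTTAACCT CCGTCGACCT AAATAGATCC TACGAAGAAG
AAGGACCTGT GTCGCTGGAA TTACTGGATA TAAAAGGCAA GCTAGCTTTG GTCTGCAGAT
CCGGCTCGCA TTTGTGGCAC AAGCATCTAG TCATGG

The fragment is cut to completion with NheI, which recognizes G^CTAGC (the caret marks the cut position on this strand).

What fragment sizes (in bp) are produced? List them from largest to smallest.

161, 55 bp

The NheI site (GCTAGC) starts at position 161.
NheI cuts after the first base of each site, so after position 161.
Linear molecule, 1 cut → 2 fragments:
  1–161 → 161 bp
  162–216 → 55 bp
Sorted largest to smallest: 161, 55 bp.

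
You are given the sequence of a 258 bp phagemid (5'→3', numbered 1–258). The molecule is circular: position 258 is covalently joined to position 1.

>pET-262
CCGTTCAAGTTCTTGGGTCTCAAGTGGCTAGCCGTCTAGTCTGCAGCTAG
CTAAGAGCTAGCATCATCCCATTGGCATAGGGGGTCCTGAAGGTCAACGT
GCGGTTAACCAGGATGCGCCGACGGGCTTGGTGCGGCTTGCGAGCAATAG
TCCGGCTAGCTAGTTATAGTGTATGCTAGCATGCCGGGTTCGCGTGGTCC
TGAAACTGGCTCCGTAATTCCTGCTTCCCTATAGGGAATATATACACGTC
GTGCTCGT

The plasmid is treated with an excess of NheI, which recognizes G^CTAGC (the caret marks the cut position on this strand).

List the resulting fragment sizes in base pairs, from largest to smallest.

NheI sites (GCTAGC) start at positions 27, 46, 57, 155, 175.
NheI cuts after the first base of each site, so after positions 27, 46, 57, 155, 175.
Circular molecule, 5 cuts → 5 fragments:
  28–46 → 19 bp
  47–57 → 11 bp
  58–155 → 98 bp
  156–175 → 20 bp
  176–258 then 1–27 → 83 + 27 = 110 bp
Sorted largest to smallest: 110, 98, 20, 19, 11 bp.

110, 98, 20, 19, 11 bp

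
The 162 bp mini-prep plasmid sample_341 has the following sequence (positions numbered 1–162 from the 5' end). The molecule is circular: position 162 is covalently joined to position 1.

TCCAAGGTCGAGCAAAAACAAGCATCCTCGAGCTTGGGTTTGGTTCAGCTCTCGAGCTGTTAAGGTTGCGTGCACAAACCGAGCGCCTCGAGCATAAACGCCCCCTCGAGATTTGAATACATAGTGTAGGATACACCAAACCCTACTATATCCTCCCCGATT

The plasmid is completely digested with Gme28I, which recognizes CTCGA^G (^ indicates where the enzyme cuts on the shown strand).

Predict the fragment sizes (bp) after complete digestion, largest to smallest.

84, 36, 24, 18 bp

Gme28I sites (CTCGAG) start at positions 27, 51, 87, 105.
Gme28I cuts after base 5 of each site (before the last base), so after positions 31, 55, 91, 109.
Circular molecule, 4 cuts → 4 fragments:
  32–55 → 24 bp
  56–91 → 36 bp
  92–109 → 18 bp
  110–162 then 1–31 → 53 + 31 = 84 bp
Sorted largest to smallest: 84, 36, 24, 18 bp.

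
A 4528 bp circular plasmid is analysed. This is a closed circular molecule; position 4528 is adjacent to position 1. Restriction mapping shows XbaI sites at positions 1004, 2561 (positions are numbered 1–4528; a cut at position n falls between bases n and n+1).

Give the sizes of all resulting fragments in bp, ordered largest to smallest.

Circular molecule, 2 cuts → 2 fragments:
  2561 − 1004 = 1557 bp
  wrap: 4528 − 2561 + 1004 = 2971 bp
Sorted largest to smallest: 2971, 1557 bp.

2971, 1557 bp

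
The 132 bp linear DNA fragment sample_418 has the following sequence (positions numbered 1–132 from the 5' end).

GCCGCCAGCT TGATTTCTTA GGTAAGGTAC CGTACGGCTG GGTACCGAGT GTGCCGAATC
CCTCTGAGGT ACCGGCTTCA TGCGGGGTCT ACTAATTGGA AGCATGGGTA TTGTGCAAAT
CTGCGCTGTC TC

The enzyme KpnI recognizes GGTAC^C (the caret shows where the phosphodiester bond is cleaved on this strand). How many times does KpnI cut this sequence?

3

GGTACC occurs starting at positions 26, 41, 68.
KpnI cuts at 3 sites.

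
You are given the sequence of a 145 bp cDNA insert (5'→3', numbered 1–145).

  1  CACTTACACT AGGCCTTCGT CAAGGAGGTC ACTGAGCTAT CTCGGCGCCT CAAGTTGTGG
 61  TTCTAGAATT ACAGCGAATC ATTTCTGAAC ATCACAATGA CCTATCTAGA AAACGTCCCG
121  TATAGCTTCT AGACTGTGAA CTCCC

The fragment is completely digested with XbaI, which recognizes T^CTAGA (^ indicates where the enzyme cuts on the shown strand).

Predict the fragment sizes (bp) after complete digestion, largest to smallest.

62, 43, 23, 17 bp

XbaI sites (TCTAGA) start at positions 62, 105, 128.
XbaI cuts after the first base of each site, so after positions 62, 105, 128.
Linear molecule, 3 cuts → 4 fragments:
  1–62 → 62 bp
  63–105 → 43 bp
  106–128 → 23 bp
  129–145 → 17 bp
Sorted largest to smallest: 62, 43, 23, 17 bp.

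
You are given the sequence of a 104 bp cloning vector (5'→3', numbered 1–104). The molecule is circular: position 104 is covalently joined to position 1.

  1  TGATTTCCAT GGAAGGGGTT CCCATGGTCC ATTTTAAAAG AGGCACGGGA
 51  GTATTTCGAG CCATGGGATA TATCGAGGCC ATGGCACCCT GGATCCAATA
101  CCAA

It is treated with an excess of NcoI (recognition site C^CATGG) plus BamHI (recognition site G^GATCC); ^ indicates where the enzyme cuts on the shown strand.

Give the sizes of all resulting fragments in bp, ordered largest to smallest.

39, 20, 18, 15, 12 bp

NcoI sites (CCATGG) start at positions 7, 22, 61, 79.
NcoI cuts after the first base of each site, so after positions 7, 22, 61, 79.
The BamHI site (GGATCC) starts at position 91.
BamHI cuts after the first base of each site, so after position 91.
Combined cut positions: 7, 22, 61, 79, 91.
Circular molecule, 5 cuts → 5 fragments:
  8–22 → 15 bp
  23–61 → 39 bp
  62–79 → 18 bp
  80–91 → 12 bp
  92–104 then 1–7 → 13 + 7 = 20 bp
Sorted largest to smallest: 39, 20, 18, 15, 12 bp.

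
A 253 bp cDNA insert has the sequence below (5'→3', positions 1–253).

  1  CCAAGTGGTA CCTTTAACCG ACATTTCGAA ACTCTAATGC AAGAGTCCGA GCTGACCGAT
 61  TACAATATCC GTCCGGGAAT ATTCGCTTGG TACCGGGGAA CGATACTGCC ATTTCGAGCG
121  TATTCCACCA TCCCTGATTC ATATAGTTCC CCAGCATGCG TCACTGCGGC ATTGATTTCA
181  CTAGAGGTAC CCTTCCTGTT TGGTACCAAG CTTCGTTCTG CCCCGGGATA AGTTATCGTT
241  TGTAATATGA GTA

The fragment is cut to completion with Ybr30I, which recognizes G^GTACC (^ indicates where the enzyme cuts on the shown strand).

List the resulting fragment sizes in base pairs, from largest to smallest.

Ybr30I sites (GGTACC) start at positions 7, 89, 186, 202.
Ybr30I cuts after the first base of each site, so after positions 7, 89, 186, 202.
Linear molecule, 4 cuts → 5 fragments:
  1–7 → 7 bp
  8–89 → 82 bp
  90–186 → 97 bp
  187–202 → 16 bp
  203–253 → 51 bp
Sorted largest to smallest: 97, 82, 51, 16, 7 bp.

97, 82, 51, 16, 7 bp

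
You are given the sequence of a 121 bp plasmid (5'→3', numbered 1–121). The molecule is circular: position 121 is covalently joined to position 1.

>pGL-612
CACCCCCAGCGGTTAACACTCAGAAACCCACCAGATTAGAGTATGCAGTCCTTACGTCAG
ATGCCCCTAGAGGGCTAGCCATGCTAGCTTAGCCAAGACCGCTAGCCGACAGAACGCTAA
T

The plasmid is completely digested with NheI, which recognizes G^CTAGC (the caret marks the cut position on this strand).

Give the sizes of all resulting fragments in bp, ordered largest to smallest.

94, 18, 9 bp

NheI sites (GCTAGC) start at positions 74, 83, 101.
NheI cuts after the first base of each site, so after positions 74, 83, 101.
Circular molecule, 3 cuts → 3 fragments:
  75–83 → 9 bp
  84–101 → 18 bp
  102–121 then 1–74 → 20 + 74 = 94 bp
Sorted largest to smallest: 94, 18, 9 bp.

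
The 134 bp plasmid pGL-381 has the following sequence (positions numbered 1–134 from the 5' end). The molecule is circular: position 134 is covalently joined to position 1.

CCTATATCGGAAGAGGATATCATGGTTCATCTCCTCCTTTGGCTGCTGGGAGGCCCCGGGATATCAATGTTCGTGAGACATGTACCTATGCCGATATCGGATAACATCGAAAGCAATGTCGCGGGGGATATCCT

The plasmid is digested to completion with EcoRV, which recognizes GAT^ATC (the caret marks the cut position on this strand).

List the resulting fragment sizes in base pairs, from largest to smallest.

44, 34, 33, 23 bp

EcoRV sites (GATATC) start at positions 16, 60, 93, 127.
EcoRV cuts after base 3 of each site, so after positions 18, 62, 95, 129.
Circular molecule, 4 cuts → 4 fragments:
  19–62 → 44 bp
  63–95 → 33 bp
  96–129 → 34 bp
  130–134 then 1–18 → 5 + 18 = 23 bp
Sorted largest to smallest: 44, 34, 33, 23 bp.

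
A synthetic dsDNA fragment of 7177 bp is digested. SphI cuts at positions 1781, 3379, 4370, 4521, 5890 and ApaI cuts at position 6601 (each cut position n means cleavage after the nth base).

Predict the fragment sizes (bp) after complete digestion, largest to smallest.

Combined cut positions (sorted): 1781, 3379, 4370, 4521, 5890, 6601.
Linear molecule, 6 cuts → 7 fragments:
  1781 − 0 = 1781 bp
  3379 − 1781 = 1598 bp
  4370 − 3379 = 991 bp
  4521 − 4370 = 151 bp
  5890 − 4521 = 1369 bp
  6601 − 5890 = 711 bp
  7177 − 6601 = 576 bp
Sorted largest to smallest: 1781, 1598, 1369, 991, 711, 576, 151 bp.

1781, 1598, 1369, 991, 711, 576, 151 bp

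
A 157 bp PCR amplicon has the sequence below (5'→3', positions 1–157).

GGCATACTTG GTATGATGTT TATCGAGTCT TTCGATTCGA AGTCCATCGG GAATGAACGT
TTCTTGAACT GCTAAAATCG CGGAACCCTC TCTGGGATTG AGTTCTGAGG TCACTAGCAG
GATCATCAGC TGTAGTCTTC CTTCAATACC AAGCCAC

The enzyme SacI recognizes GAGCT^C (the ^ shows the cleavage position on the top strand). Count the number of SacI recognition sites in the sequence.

No occurrence of GAGCTC is present in the sequence.
SacI does not cut: 0 sites.

0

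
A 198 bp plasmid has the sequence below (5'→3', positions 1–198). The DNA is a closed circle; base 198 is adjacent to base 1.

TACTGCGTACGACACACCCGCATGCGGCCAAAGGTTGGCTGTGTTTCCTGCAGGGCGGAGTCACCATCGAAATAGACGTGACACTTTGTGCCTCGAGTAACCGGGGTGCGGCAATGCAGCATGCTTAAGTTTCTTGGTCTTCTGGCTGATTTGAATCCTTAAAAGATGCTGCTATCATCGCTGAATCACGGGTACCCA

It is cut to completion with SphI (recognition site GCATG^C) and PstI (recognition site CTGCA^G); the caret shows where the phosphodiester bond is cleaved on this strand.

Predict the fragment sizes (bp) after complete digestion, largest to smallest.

99, 71, 28 bp

SphI sites (GCATGC) start at positions 20, 119.
SphI cuts after base 5 of each site (before the last base), so after positions 24, 123.
The PstI site (CTGCAG) starts at position 48.
PstI cuts after base 5 of each site (before the last base), so after position 52.
Combined cut positions: 24, 52, 123.
Circular molecule, 3 cuts → 3 fragments:
  25–52 → 28 bp
  53–123 → 71 bp
  124–198 then 1–24 → 75 + 24 = 99 bp
Sorted largest to smallest: 99, 71, 28 bp.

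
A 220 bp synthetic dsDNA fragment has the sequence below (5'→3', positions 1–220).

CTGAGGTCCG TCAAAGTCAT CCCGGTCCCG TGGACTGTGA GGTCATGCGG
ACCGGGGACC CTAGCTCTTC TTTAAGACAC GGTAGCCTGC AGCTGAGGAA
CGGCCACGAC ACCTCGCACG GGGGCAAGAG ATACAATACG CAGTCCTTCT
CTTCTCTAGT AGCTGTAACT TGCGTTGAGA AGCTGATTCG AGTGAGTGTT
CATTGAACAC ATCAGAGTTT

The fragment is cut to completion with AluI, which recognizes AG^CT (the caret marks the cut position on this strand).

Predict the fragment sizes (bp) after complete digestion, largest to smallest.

AluI sites (AGCT) start at positions 63, 91, 161, 181.
AluI cuts after base 2 of each site, so after positions 64, 92, 162, 182.
Linear molecule, 4 cuts → 5 fragments:
  1–64 → 64 bp
  65–92 → 28 bp
  93–162 → 70 bp
  163–182 → 20 bp
  183–220 → 38 bp
Sorted largest to smallest: 70, 64, 38, 28, 20 bp.

70, 64, 38, 28, 20 bp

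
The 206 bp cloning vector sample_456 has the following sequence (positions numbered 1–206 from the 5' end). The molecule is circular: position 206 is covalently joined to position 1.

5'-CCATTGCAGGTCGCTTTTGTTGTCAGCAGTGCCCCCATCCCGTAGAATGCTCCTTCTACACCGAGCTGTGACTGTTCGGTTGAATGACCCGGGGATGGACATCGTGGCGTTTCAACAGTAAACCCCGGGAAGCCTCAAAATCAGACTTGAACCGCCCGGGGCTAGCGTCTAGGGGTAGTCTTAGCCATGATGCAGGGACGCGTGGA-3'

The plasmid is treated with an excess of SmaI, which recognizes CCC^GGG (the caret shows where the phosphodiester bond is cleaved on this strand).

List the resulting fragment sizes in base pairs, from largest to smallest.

SmaI sites (CCCGGG) start at positions 88, 124, 155.
SmaI cuts after base 3 of each site, so after positions 90, 126, 157.
Circular molecule, 3 cuts → 3 fragments:
  91–126 → 36 bp
  127–157 → 31 bp
  158–206 then 1–90 → 49 + 90 = 139 bp
Sorted largest to smallest: 139, 36, 31 bp.

139, 36, 31 bp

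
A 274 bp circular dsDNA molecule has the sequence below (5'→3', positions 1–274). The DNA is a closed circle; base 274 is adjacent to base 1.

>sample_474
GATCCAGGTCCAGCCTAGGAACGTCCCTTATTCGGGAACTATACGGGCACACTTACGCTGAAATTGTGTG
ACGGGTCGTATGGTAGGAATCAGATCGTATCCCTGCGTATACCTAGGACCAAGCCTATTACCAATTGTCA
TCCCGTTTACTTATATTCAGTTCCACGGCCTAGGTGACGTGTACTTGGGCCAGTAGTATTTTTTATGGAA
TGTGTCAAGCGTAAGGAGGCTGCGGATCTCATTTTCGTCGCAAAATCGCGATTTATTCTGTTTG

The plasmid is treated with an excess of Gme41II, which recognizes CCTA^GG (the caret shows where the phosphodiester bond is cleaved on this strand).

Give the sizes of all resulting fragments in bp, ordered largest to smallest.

119, 98, 57 bp

Gme41II sites (CCTAGG) start at positions 14, 112, 169.
Gme41II cuts after base 4 of each site, so after positions 17, 115, 172.
Circular molecule, 3 cuts → 3 fragments:
  18–115 → 98 bp
  116–172 → 57 bp
  173–274 then 1–17 → 102 + 17 = 119 bp
Sorted largest to smallest: 119, 98, 57 bp.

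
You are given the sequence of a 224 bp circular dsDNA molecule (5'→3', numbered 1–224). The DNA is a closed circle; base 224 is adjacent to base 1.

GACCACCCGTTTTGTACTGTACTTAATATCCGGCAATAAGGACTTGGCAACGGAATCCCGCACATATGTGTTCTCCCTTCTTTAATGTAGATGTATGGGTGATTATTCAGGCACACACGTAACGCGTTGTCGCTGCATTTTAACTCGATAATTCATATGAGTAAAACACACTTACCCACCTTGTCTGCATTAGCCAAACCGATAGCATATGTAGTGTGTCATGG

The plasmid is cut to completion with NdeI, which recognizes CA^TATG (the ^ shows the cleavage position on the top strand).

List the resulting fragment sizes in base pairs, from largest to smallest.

NdeI sites (CATATG) start at positions 63, 154, 206.
NdeI cuts after base 2 of each site, so after positions 64, 155, 207.
Circular molecule, 3 cuts → 3 fragments:
  65–155 → 91 bp
  156–207 → 52 bp
  208–224 then 1–64 → 17 + 64 = 81 bp
Sorted largest to smallest: 91, 81, 52 bp.

91, 81, 52 bp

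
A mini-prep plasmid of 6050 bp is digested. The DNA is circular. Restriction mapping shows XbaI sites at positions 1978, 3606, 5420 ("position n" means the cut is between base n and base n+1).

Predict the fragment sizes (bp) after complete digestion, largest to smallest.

2608, 1814, 1628 bp

Circular molecule, 3 cuts → 3 fragments:
  3606 − 1978 = 1628 bp
  5420 − 3606 = 1814 bp
  wrap: 6050 − 5420 + 1978 = 2608 bp
Sorted largest to smallest: 2608, 1814, 1628 bp.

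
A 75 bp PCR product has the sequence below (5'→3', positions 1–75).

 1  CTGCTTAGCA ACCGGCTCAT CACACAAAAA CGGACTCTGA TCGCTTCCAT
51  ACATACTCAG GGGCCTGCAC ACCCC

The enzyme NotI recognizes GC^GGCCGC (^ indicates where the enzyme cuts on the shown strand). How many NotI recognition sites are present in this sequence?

0

No occurrence of GCGGCCGC is present in the sequence.
NotI does not cut: 0 sites.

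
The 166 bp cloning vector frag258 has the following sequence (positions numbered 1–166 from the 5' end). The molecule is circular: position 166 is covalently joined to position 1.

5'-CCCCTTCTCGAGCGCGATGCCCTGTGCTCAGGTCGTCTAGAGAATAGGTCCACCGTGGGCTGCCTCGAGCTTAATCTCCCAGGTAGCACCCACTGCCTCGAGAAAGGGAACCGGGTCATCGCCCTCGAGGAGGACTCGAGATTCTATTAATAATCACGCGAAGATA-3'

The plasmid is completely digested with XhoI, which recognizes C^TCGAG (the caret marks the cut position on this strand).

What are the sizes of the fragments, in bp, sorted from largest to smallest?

XhoI sites (CTCGAG) start at positions 7, 64, 97, 124, 135.
XhoI cuts after the first base of each site, so after positions 7, 64, 97, 124, 135.
Circular molecule, 5 cuts → 5 fragments:
  8–64 → 57 bp
  65–97 → 33 bp
  98–124 → 27 bp
  125–135 → 11 bp
  136–166 then 1–7 → 31 + 7 = 38 bp
Sorted largest to smallest: 57, 38, 33, 27, 11 bp.

57, 38, 33, 27, 11 bp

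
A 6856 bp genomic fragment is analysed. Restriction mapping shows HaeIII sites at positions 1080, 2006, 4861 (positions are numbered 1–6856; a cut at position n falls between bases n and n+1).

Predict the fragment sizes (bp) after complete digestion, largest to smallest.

Linear molecule, 3 cuts → 4 fragments:
  1080 − 0 = 1080 bp
  2006 − 1080 = 926 bp
  4861 − 2006 = 2855 bp
  6856 − 4861 = 1995 bp
Sorted largest to smallest: 2855, 1995, 1080, 926 bp.

2855, 1995, 1080, 926 bp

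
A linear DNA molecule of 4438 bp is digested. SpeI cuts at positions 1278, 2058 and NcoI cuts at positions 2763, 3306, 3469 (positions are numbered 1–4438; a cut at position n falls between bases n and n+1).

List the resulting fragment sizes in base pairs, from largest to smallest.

1278, 969, 780, 705, 543, 163 bp

Combined cut positions (sorted): 1278, 2058, 2763, 3306, 3469.
Linear molecule, 5 cuts → 6 fragments:
  1278 − 0 = 1278 bp
  2058 − 1278 = 780 bp
  2763 − 2058 = 705 bp
  3306 − 2763 = 543 bp
  3469 − 3306 = 163 bp
  4438 − 3469 = 969 bp
Sorted largest to smallest: 1278, 969, 780, 705, 543, 163 bp.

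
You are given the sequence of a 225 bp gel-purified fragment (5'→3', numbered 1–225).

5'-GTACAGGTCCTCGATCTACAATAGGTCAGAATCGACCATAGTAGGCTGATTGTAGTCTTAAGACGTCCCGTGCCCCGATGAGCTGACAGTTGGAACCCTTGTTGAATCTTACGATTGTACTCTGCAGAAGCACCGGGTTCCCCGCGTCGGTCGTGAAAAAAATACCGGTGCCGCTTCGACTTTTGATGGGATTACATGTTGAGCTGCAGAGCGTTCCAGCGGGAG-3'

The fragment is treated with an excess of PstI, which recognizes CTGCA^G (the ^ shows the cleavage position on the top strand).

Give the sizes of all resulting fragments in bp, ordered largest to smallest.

PstI sites (CTGCAG) start at positions 122, 204.
PstI cuts after base 5 of each site (before the last base), so after positions 126, 208.
Linear molecule, 2 cuts → 3 fragments:
  1–126 → 126 bp
  127–208 → 82 bp
  209–225 → 17 bp
Sorted largest to smallest: 126, 82, 17 bp.

126, 82, 17 bp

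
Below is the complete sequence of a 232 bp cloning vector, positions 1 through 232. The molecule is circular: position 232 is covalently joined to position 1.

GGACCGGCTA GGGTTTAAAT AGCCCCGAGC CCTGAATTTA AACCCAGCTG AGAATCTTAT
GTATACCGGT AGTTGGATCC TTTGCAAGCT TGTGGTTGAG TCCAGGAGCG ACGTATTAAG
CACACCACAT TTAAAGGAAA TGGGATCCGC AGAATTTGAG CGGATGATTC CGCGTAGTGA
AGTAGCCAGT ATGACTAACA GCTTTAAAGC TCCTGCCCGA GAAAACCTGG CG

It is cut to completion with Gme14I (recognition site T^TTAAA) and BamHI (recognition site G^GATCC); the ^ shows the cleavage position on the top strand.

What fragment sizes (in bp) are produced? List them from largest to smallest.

Gme14I sites (TTTAAA) start at positions 14, 37, 130, 203.
Gme14I cuts after the first base of each site, so after positions 14, 37, 130, 203.
BamHI sites (GGATCC) start at positions 75, 143.
BamHI cuts after the first base of each site, so after positions 75, 143.
Combined cut positions: 14, 37, 75, 130, 143, 203.
Circular molecule, 6 cuts → 6 fragments:
  15–37 → 23 bp
  38–75 → 38 bp
  76–130 → 55 bp
  131–143 → 13 bp
  144–203 → 60 bp
  204–232 then 1–14 → 29 + 14 = 43 bp
Sorted largest to smallest: 60, 55, 43, 38, 23, 13 bp.

60, 55, 43, 38, 23, 13 bp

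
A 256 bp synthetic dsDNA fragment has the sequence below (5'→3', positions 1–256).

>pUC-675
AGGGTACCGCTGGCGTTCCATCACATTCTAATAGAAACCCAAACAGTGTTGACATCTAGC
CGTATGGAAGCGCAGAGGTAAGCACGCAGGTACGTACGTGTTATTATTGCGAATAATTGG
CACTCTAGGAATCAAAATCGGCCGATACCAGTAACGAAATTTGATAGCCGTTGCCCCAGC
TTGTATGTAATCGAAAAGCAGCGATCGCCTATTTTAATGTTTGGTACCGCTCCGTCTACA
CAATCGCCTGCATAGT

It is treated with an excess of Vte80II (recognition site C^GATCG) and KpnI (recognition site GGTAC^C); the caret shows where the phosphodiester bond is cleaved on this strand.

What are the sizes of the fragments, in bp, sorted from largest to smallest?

The Vte80II site (CGATCG) starts at position 202.
Vte80II cuts after the first base of each site, so after position 202.
KpnI sites (GGTACC) start at positions 3, 223.
KpnI cuts after base 5 of each site (before the last base), so after positions 7, 227.
Combined cut positions: 7, 202, 227.
Linear molecule, 3 cuts → 4 fragments:
  1–7 → 7 bp
  8–202 → 195 bp
  203–227 → 25 bp
  228–256 → 29 bp
Sorted largest to smallest: 195, 29, 25, 7 bp.

195, 29, 25, 7 bp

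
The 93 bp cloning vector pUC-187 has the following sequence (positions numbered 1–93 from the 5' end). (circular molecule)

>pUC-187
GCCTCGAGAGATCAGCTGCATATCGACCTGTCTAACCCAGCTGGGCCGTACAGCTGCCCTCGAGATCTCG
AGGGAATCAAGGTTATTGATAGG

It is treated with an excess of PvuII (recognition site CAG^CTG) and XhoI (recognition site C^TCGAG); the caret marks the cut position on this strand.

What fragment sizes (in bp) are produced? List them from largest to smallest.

PvuII sites (CAGCTG) start at positions 13, 38, 51.
PvuII cuts after base 3 of each site, so after positions 15, 40, 53.
XhoI sites (CTCGAG) start at positions 3, 59, 67.
XhoI cuts after the first base of each site, so after positions 3, 59, 67.
Combined cut positions: 3, 15, 40, 53, 59, 67.
Circular molecule, 6 cuts → 6 fragments:
  4–15 → 12 bp
  16–40 → 25 bp
  41–53 → 13 bp
  54–59 → 6 bp
  60–67 → 8 bp
  68–93 then 1–3 → 26 + 3 = 29 bp
Sorted largest to smallest: 29, 25, 13, 12, 8, 6 bp.

29, 25, 13, 12, 8, 6 bp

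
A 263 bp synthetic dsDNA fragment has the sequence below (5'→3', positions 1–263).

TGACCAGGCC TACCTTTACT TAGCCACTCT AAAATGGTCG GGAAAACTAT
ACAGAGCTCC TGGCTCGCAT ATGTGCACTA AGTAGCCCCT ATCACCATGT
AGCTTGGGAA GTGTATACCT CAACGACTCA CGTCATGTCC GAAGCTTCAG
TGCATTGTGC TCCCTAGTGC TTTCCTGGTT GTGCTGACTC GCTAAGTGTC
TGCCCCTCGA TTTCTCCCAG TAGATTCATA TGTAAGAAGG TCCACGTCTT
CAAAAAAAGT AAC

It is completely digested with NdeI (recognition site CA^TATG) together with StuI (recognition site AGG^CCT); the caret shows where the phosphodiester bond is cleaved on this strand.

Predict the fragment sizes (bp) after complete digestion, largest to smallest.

159, 61, 35, 8 bp

NdeI sites (CATATG) start at positions 68, 227.
NdeI cuts after base 2 of each site, so after positions 69, 228.
The StuI site (AGGCCT) starts at position 6.
StuI cuts after base 3 of each site, so after position 8.
Combined cut positions: 8, 69, 228.
Linear molecule, 3 cuts → 4 fragments:
  1–8 → 8 bp
  9–69 → 61 bp
  70–228 → 159 bp
  229–263 → 35 bp
Sorted largest to smallest: 159, 61, 35, 8 bp.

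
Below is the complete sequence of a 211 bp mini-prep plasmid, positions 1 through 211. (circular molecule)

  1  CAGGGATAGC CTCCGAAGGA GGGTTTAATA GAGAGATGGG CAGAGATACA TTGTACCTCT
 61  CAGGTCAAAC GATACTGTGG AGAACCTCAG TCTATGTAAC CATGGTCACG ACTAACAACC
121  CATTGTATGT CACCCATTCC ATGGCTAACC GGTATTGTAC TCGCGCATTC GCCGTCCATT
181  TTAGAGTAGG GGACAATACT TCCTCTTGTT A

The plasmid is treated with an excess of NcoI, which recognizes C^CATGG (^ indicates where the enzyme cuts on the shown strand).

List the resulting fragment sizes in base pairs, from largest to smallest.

NcoI sites (CCATGG) start at positions 100, 139.
NcoI cuts after the first base of each site, so after positions 100, 139.
Circular molecule, 2 cuts → 2 fragments:
  101–139 → 39 bp
  140–211 then 1–100 → 72 + 100 = 172 bp
Sorted largest to smallest: 172, 39 bp.

172, 39 bp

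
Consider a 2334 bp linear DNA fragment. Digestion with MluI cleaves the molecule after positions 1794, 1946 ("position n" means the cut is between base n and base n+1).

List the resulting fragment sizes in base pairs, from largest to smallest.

Linear molecule, 2 cuts → 3 fragments:
  1794 − 0 = 1794 bp
  1946 − 1794 = 152 bp
  2334 − 1946 = 388 bp
Sorted largest to smallest: 1794, 388, 152 bp.

1794, 388, 152 bp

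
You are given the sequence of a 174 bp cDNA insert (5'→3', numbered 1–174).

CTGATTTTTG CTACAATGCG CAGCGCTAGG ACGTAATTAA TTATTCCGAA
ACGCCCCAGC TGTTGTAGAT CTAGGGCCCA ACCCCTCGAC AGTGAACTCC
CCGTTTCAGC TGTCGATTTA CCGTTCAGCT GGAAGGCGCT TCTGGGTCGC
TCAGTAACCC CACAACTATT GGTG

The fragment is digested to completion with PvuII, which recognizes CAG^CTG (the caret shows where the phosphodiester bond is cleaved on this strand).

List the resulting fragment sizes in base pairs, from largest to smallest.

PvuII sites (CAGCTG) start at positions 57, 107, 126.
PvuII cuts after base 3 of each site, so after positions 59, 109, 128.
Linear molecule, 3 cuts → 4 fragments:
  1–59 → 59 bp
  60–109 → 50 bp
  110–128 → 19 bp
  129–174 → 46 bp
Sorted largest to smallest: 59, 50, 46, 19 bp.

59, 50, 46, 19 bp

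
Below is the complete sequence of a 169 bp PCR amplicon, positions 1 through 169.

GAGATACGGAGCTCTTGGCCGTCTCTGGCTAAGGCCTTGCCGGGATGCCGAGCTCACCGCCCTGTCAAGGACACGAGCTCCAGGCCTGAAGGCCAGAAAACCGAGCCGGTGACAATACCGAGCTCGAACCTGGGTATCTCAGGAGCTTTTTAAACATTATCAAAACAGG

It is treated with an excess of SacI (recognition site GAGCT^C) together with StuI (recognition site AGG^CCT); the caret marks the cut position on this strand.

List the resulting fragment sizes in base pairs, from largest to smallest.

SacI sites (GAGCTC) start at positions 9, 50, 75, 120.
SacI cuts after base 5 of each site (before the last base), so after positions 13, 54, 79, 124.
StuI sites (AGGCCT) start at positions 32, 82.
StuI cuts after base 3 of each site, so after positions 34, 84.
Combined cut positions: 13, 34, 54, 79, 84, 124.
Linear molecule, 6 cuts → 7 fragments:
  1–13 → 13 bp
  14–34 → 21 bp
  35–54 → 20 bp
  55–79 → 25 bp
  80–84 → 5 bp
  85–124 → 40 bp
  125–169 → 45 bp
Sorted largest to smallest: 45, 40, 25, 21, 20, 13, 5 bp.

45, 40, 25, 21, 20, 13, 5 bp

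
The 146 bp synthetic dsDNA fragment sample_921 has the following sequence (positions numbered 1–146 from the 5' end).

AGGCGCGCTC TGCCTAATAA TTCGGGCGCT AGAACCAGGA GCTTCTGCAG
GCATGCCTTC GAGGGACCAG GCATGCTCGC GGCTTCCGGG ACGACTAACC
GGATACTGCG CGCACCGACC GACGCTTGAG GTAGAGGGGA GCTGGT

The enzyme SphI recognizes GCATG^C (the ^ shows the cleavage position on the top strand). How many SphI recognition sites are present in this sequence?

2

GCATGC occurs starting at positions 51, 71.
SphI cuts at 2 sites.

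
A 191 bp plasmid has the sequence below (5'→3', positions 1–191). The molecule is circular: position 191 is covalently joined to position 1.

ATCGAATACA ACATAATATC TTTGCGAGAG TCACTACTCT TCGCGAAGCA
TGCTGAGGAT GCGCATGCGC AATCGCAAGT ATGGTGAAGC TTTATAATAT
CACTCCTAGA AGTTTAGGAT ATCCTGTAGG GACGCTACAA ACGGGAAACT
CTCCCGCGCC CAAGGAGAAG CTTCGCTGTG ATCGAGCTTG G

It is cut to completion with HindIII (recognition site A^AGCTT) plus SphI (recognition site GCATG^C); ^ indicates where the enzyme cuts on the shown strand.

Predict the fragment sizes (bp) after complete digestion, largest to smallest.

HindIII sites (AAGCTT) start at positions 87, 168.
HindIII cuts after the first base of each site, so after positions 87, 168.
SphI sites (GCATGC) start at positions 48, 63.
SphI cuts after base 5 of each site (before the last base), so after positions 52, 67.
Combined cut positions: 52, 67, 87, 168.
Circular molecule, 4 cuts → 4 fragments:
  53–67 → 15 bp
  68–87 → 20 bp
  88–168 → 81 bp
  169–191 then 1–52 → 23 + 52 = 75 bp
Sorted largest to smallest: 81, 75, 20, 15 bp.

81, 75, 20, 15 bp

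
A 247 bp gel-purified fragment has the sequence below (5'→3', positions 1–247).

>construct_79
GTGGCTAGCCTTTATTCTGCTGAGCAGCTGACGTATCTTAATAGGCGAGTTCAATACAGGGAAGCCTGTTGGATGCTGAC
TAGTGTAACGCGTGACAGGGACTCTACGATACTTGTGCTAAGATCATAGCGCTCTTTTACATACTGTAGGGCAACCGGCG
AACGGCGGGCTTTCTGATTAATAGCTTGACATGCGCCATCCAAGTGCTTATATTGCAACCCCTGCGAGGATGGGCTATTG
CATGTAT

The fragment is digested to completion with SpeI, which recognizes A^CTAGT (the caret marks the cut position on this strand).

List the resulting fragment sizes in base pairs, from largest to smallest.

The SpeI site (ACTAGT) starts at position 79.
SpeI cuts after the first base of each site, so after position 79.
Linear molecule, 1 cut → 2 fragments:
  1–79 → 79 bp
  80–247 → 168 bp
Sorted largest to smallest: 168, 79 bp.

168, 79 bp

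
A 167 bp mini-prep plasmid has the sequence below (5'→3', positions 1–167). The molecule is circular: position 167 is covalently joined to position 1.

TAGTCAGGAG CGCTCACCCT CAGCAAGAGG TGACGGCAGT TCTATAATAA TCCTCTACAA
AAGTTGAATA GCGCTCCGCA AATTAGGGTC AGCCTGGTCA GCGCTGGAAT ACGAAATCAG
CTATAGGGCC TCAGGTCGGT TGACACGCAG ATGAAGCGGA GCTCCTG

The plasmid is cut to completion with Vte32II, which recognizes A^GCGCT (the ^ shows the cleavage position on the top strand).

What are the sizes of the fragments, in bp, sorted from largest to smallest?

76, 61, 30 bp

Vte32II sites (AGCGCT) start at positions 9, 70, 100.
Vte32II cuts after the first base of each site, so after positions 9, 70, 100.
Circular molecule, 3 cuts → 3 fragments:
  10–70 → 61 bp
  71–100 → 30 bp
  101–167 then 1–9 → 67 + 9 = 76 bp
Sorted largest to smallest: 76, 61, 30 bp.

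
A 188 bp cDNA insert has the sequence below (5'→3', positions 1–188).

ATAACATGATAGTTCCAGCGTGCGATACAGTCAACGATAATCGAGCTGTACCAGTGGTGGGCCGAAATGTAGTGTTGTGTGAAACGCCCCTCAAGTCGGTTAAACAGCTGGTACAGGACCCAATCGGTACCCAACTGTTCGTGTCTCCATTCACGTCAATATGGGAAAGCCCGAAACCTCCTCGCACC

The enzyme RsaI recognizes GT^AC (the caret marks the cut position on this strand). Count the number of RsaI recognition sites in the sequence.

GTAC occurs starting at positions 48, 111, 127.
RsaI cuts at 3 sites.

3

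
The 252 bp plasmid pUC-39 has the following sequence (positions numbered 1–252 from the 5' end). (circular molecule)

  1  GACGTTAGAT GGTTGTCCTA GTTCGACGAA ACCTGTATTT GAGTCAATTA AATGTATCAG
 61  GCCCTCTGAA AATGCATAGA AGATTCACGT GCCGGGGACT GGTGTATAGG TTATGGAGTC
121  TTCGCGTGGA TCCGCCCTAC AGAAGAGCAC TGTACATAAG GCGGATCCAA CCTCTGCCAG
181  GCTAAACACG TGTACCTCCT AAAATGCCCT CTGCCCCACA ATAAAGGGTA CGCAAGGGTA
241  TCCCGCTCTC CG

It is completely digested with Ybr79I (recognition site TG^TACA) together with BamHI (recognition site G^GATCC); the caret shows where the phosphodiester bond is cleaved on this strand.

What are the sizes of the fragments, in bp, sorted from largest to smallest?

The Ybr79I site (TGTACA) starts at position 151.
Ybr79I cuts after base 2 of each site, so after position 152.
BamHI sites (GGATCC) start at positions 128, 163.
BamHI cuts after the first base of each site, so after positions 128, 163.
Combined cut positions: 128, 152, 163.
Circular molecule, 3 cuts → 3 fragments:
  129–152 → 24 bp
  153–163 → 11 bp
  164–252 then 1–128 → 89 + 128 = 217 bp
Sorted largest to smallest: 217, 24, 11 bp.

217, 24, 11 bp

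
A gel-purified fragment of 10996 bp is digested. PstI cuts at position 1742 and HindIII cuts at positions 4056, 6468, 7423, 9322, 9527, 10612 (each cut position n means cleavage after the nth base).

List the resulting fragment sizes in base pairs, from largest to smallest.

2412, 2314, 1899, 1742, 1085, 955, 384, 205 bp

Combined cut positions (sorted): 1742, 4056, 6468, 7423, 9322, 9527, 10612.
Linear molecule, 7 cuts → 8 fragments:
  1742 − 0 = 1742 bp
  4056 − 1742 = 2314 bp
  6468 − 4056 = 2412 bp
  7423 − 6468 = 955 bp
  9322 − 7423 = 1899 bp
  9527 − 9322 = 205 bp
  10612 − 9527 = 1085 bp
  10996 − 10612 = 384 bp
Sorted largest to smallest: 2412, 2314, 1899, 1742, 1085, 955, 384, 205 bp.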